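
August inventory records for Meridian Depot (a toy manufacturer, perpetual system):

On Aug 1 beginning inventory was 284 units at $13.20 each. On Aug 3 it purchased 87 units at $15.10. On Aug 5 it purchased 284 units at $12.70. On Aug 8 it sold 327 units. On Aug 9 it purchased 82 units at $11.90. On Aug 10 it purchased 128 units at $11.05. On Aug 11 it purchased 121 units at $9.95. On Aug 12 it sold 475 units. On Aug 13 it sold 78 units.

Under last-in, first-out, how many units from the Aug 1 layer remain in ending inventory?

Aug 8, 327 sold [LIFO — newest first]: 284 @ $12.70 + 43 @ $15.10 = $4,256.10
Aug 12, 475 sold [LIFO — newest first]: 121 @ $9.95 + 128 @ $11.05 + 82 @ $11.90 + 44 @ $15.10 + 100 @ $13.20 = $5,578.55
Aug 13, 78 sold [LIFO — newest first]: 78 @ $13.20 = $1,029.60
Total COGS = $4,256.10 + $5,578.55 + $1,029.60 = $10,864.25
Ending inventory: 106 @ $13.20 = $1,399.20
Check: goods available $12,263.45 = COGS $10,864.25 + ending $1,399.20

106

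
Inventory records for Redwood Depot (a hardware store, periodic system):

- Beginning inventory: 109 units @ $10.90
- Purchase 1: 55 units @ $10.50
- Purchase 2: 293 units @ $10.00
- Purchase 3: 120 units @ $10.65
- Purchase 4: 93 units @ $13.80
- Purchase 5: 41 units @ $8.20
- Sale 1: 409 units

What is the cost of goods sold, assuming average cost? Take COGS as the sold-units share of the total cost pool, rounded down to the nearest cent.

Sale 1, sell 409: 409/711 × $7,593.20 → $4,367.95
Ending inventory (cost pool remaining) = $3,225.25

COGS = $4,367.95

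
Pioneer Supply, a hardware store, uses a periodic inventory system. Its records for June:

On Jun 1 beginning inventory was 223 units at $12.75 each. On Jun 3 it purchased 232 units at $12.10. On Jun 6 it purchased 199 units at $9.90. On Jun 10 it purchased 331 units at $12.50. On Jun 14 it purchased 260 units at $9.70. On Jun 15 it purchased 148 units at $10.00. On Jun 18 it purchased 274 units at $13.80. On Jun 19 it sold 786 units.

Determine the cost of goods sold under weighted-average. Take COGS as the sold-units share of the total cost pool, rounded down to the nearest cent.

COGS = $9,213.81

Jun 19, sell 786: 786/1667 × $19,541.25 → $9,213.81
Ending inventory (cost pool remaining) = $10,327.44
Check: goods available $19,541.25 = COGS $9,213.81 + ending $10,327.44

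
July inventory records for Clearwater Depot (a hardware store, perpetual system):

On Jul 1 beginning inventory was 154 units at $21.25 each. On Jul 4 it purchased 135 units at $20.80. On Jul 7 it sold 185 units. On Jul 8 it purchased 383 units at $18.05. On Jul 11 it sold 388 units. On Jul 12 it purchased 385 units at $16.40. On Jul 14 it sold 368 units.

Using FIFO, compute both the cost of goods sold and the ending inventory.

Jul 7, 185 sold [FIFO — oldest first]: 154 @ $21.25 + 31 @ $20.80 = $3,917.30
Jul 11, 388 sold [FIFO — oldest first]: 104 @ $20.80 + 284 @ $18.05 = $7,289.40
Jul 14, 368 sold [FIFO — oldest first]: 99 @ $18.05 + 269 @ $16.40 = $6,198.55
Total COGS = $3,917.30 + $7,289.40 + $6,198.55 = $17,405.25
Ending inventory: 116 @ $16.40 = $1,902.40
Check: goods available $19,307.65 = COGS $17,405.25 + ending $1,902.40

COGS = $17,405.25; ending inventory = $1,902.40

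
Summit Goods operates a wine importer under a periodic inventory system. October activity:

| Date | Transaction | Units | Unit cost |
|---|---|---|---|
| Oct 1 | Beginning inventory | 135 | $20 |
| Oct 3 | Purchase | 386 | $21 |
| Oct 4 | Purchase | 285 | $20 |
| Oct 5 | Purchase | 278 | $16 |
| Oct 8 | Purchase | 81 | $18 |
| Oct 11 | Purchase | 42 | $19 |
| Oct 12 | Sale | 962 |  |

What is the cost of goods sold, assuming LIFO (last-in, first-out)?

COGS = $18,200

Oct 12, 962 sold [LIFO — newest first]: 42 @ $19 + 81 @ $18 + 278 @ $16 + 285 @ $20 + 276 @ $21 = $18,200
Ending inventory: 135 @ $20 + 110 @ $21 = $5,010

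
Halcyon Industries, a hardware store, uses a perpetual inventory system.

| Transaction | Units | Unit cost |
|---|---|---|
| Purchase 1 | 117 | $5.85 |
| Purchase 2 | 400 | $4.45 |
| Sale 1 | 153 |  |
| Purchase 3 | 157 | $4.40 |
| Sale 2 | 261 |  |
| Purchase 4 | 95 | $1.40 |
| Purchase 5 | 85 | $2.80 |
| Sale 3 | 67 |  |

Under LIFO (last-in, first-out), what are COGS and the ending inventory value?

COGS = $2,022.05; ending inventory = $1,504.20

Sale 1 (153) [LIFO — newest first]: 153 @ $4.45 = $680.85
Sale 2 (261) [LIFO — newest first]: 157 @ $4.40 + 104 @ $4.45 = $1,153.60
Sale 3 (67) [LIFO — newest first]: 67 @ $2.80 = $187.60
Total COGS = $680.85 + $1,153.60 + $187.60 = $2,022.05
Ending inventory: 117 @ $5.85 + 143 @ $4.45 + 95 @ $1.40 + 18 @ $2.80 = $1,504.20
Check: goods available $3,526.25 = COGS $2,022.05 + ending $1,504.20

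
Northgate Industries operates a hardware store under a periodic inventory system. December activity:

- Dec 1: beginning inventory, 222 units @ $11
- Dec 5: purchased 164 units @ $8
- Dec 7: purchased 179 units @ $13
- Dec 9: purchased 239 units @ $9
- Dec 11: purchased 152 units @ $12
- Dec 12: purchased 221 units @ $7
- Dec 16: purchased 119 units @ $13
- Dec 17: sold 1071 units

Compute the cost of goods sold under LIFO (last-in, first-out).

Dec 17, 1071 sold [LIFO — newest first]: 119 @ $13 + 221 @ $7 + 152 @ $12 + 239 @ $9 + 179 @ $13 + 161 @ $8 = $10,684
Ending inventory: 222 @ $11 + 3 @ $8 = $2,466

COGS = $10,684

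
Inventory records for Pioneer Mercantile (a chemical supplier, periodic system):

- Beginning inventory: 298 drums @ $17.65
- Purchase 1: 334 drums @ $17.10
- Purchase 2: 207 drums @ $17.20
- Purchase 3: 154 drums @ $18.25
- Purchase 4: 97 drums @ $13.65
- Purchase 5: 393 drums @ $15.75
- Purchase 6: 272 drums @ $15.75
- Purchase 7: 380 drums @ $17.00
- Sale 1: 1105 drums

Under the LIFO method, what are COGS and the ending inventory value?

Sale 1 (1105) [LIFO — newest first]: 380 @ $17.00 + 272 @ $15.75 + 393 @ $15.75 + 60 @ $13.65 = $17,752.75
Ending inventory: 298 @ $17.65 + 334 @ $17.10 + 207 @ $17.20 + 154 @ $18.25 + 37 @ $13.65 = $17,847.05

COGS = $17,752.75; ending inventory = $17,847.05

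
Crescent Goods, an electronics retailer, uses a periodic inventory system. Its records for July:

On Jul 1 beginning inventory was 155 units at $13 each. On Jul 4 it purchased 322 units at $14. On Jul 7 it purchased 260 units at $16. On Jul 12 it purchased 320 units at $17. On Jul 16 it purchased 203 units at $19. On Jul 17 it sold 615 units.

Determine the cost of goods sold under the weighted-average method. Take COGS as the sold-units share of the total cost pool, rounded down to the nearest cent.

Jul 17, sell 615: 615/1260 × $19,980.00 → $9,752.14
Ending inventory (cost pool remaining) = $10,227.86

COGS = $9,752.14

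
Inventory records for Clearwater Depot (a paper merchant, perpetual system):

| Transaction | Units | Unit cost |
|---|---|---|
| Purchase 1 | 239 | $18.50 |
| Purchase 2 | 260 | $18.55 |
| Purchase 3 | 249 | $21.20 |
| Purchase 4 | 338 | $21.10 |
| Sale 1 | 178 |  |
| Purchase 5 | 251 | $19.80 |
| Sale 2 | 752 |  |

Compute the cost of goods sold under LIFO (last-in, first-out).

Sale 1 (178) [LIFO — newest first]: 178 @ $21.10 = $3,755.80
Sale 2 (752) [LIFO — newest first]: 251 @ $19.80 + 160 @ $21.10 + 249 @ $21.20 + 92 @ $18.55 = $15,331.20
Total COGS = $3,755.80 + $15,331.20 = $19,087.00
Ending inventory: 239 @ $18.50 + 168 @ $18.55 = $7,537.90
Check: goods available $26,624.90 = COGS $19,087.00 + ending $7,537.90

COGS = $19,087.00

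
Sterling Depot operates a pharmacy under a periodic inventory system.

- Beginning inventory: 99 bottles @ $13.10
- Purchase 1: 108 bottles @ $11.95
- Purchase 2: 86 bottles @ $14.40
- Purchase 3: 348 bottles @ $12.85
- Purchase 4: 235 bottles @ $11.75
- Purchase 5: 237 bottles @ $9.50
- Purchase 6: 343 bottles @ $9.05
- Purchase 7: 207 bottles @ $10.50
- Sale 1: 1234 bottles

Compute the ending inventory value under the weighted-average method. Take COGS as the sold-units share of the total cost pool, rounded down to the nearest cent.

Sale 1, sell 1234: 1234/1663 × $18,588.10 → $13,792.97
Ending inventory (cost pool remaining) = $4,795.13

Ending inventory = $4,795.13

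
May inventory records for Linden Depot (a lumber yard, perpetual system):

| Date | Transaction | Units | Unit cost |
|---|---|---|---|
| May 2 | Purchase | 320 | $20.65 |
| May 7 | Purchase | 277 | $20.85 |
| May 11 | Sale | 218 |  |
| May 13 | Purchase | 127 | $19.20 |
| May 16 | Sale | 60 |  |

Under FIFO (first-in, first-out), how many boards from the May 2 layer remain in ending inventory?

42

May 11, 218 sold [FIFO — oldest first]: 218 @ $20.65 = $4,501.70
May 16, 60 sold [FIFO — oldest first]: 60 @ $20.65 = $1,239.00
Total COGS = $4,501.70 + $1,239.00 = $5,740.70
Ending inventory: 42 @ $20.65 + 277 @ $20.85 + 127 @ $19.20 = $9,081.15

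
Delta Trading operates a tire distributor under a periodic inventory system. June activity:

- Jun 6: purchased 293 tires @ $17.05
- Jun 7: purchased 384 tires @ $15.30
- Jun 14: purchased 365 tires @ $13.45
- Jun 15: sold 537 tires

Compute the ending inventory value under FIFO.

Ending inventory = $7,051.25

Jun 15, 537 sold [FIFO — oldest first]: 293 @ $17.05 + 244 @ $15.30 = $8,728.85
Ending inventory: 140 @ $15.30 + 365 @ $13.45 = $7,051.25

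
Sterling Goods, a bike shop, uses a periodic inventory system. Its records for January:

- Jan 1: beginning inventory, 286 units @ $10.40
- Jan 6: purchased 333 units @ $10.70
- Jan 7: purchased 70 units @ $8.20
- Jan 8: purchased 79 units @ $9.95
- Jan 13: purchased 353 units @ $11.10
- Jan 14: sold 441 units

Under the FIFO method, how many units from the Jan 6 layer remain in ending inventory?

Jan 14, 441 sold [FIFO — oldest first]: 286 @ $10.40 + 155 @ $10.70 = $4,632.90
Ending inventory: 178 @ $10.70 + 70 @ $8.20 + 79 @ $9.95 + 353 @ $11.10 = $7,182.95
Check: goods available $11,815.85 = COGS $4,632.90 + ending $7,182.95

178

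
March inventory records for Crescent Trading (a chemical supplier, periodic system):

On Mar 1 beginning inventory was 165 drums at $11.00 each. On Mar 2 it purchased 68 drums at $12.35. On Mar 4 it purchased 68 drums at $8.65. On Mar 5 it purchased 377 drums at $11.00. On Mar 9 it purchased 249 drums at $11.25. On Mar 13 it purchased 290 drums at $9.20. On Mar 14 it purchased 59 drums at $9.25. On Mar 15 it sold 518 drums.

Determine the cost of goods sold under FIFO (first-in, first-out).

Mar 15, 518 sold [FIFO — oldest first]: 165 @ $11.00 + 68 @ $12.35 + 68 @ $8.65 + 217 @ $11.00 = $5,630.00
Ending inventory: 160 @ $11.00 + 249 @ $11.25 + 290 @ $9.20 + 59 @ $9.25 = $7,775.00
Check: goods available $13,405.00 = COGS $5,630.00 + ending $7,775.00

COGS = $5,630.00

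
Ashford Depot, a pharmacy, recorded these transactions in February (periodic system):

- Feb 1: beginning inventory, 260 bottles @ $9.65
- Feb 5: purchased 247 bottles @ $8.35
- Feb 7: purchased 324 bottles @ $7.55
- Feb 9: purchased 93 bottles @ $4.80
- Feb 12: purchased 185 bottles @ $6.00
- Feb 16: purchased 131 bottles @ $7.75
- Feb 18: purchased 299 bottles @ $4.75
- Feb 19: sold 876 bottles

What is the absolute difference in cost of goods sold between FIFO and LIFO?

$1,973.35

FIFO COGS: 260 @ $9.65 + 247 @ $8.35 + 324 @ $7.55 + 45 @ $4.80 = $7,233.65
LIFO COGS: 299 @ $4.75 + 131 @ $7.75 + 185 @ $6.00 + 93 @ $4.80 + 168 @ $7.55 = $5,260.30
Difference = |$7,233.65 − $5,260.30| = $1,973.35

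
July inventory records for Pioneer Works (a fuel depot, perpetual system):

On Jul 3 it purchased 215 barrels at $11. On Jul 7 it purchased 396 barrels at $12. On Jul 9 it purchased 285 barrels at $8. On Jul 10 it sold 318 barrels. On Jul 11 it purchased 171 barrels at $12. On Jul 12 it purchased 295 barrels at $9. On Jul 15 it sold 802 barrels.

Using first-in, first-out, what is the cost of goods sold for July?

COGS = $11,926

Jul 10, 318 sold [FIFO — oldest first]: 215 @ $11 + 103 @ $12 = $3,601
Jul 15, 802 sold [FIFO — oldest first]: 293 @ $12 + 285 @ $8 + 171 @ $12 + 53 @ $9 = $8,325
Total COGS = $3,601 + $8,325 = $11,926
Ending inventory: 242 @ $9 = $2,178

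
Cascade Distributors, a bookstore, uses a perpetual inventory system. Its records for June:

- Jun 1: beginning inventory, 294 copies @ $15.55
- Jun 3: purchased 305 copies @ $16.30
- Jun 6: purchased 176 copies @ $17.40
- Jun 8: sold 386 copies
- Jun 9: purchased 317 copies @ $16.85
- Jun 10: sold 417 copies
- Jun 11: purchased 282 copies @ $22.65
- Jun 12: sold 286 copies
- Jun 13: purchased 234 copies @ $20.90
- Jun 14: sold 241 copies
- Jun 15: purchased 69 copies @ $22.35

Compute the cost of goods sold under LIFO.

Jun 8, 386 sold [LIFO — newest first]: 176 @ $17.40 + 210 @ $16.30 = $6,485.40
Jun 10, 417 sold [LIFO — newest first]: 317 @ $16.85 + 95 @ $16.30 + 5 @ $15.55 = $6,967.70
Jun 12, 286 sold [LIFO — newest first]: 282 @ $22.65 + 4 @ $15.55 = $6,449.50
Jun 14, 241 sold [LIFO — newest first]: 234 @ $20.90 + 7 @ $15.55 = $4,999.45
Total COGS = $6,485.40 + $6,967.70 + $6,449.50 + $4,999.45 = $24,902.05
Ending inventory: 278 @ $15.55 + 69 @ $22.35 = $5,865.05

COGS = $24,902.05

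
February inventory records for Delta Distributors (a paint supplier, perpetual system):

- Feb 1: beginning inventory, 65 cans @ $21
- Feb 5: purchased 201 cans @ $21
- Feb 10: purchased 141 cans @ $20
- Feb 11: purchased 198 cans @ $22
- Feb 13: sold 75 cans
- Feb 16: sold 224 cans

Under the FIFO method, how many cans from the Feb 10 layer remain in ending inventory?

Feb 13, 75 sold [FIFO — oldest first]: 65 @ $21 + 10 @ $21 = $1,575
Feb 16, 224 sold [FIFO — oldest first]: 191 @ $21 + 33 @ $20 = $4,671
Total COGS = $1,575 + $4,671 = $6,246
Ending inventory: 108 @ $20 + 198 @ $22 = $6,516
Check: goods available $12,762 = COGS $6,246 + ending $6,516

108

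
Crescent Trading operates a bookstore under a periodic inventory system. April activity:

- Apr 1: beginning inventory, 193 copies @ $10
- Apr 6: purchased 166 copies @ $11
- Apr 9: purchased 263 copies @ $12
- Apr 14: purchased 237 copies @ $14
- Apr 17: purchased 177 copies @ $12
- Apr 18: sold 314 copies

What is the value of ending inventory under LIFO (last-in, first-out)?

Ending inventory = $8,312

Apr 18, 314 sold [LIFO — newest first]: 177 @ $12 + 137 @ $14 = $4,042
Ending inventory: 193 @ $10 + 166 @ $11 + 263 @ $12 + 100 @ $14 = $8,312
Check: goods available $12,354 = COGS $4,042 + ending $8,312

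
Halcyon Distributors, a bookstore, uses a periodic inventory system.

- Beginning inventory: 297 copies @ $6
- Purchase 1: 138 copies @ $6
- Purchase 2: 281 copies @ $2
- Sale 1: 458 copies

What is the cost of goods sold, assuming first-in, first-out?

Sale 1 (458) [FIFO — oldest first]: 297 @ $6 + 138 @ $6 + 23 @ $2 = $2,656
Ending inventory: 258 @ $2 = $516

COGS = $2,656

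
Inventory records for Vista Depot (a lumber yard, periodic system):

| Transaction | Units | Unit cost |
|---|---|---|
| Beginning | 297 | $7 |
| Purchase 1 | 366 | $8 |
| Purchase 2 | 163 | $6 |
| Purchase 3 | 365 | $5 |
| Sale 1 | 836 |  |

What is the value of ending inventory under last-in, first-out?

Sale 1 (836) [LIFO — newest first]: 365 @ $5 + 163 @ $6 + 308 @ $8 = $5,267
Ending inventory: 297 @ $7 + 58 @ $8 = $2,543

Ending inventory = $2,543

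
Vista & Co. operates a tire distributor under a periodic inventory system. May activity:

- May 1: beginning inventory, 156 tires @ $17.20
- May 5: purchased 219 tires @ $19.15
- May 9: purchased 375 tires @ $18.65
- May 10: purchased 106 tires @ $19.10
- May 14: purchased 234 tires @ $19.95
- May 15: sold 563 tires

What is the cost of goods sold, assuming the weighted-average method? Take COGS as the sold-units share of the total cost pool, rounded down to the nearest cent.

COGS = $10,621.43

May 15, sell 563: 563/1090 × $20,563.70 → $10,621.43
Ending inventory (cost pool remaining) = $9,942.27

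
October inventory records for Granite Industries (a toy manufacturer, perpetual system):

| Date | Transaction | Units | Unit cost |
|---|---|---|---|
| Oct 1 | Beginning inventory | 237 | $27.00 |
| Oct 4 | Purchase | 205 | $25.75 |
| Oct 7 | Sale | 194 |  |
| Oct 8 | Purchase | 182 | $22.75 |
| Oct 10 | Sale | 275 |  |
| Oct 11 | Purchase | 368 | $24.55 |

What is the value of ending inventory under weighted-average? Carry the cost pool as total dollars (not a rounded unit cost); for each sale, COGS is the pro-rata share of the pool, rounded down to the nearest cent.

After Oct 1: 237 on hand, pool $6,399.00 (≈ $27.0000 each)
After Oct 4: 442 on hand, pool $11,677.75 (≈ $26.4202 each)
Oct 7, sell 194: 194/442 × $11,677.75 → $5,125.52
After Oct 8: 430 on hand, pool $10,692.73 (≈ $24.8668 each)
Oct 10, sell 275: 275/430 × $10,692.73 → $6,838.37
After Oct 11: 523 on hand, pool $12,888.76 (≈ $24.6439 each)
Total COGS = $5,125.52 + $6,838.37 = $11,963.89
Ending inventory (cost pool remaining) = $12,888.76

Ending inventory = $12,888.76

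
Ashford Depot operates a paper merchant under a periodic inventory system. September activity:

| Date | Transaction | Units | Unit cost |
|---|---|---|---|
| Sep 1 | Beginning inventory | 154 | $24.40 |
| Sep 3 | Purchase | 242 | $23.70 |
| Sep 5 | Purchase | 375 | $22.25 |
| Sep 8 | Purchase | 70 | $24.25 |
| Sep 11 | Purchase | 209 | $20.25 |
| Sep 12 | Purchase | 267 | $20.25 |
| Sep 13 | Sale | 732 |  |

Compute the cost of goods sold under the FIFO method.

COGS = $16,969.00

Sep 13, 732 sold [FIFO — oldest first]: 154 @ $24.40 + 242 @ $23.70 + 336 @ $22.25 = $16,969.00
Ending inventory: 39 @ $22.25 + 70 @ $24.25 + 209 @ $20.25 + 267 @ $20.25 = $12,204.25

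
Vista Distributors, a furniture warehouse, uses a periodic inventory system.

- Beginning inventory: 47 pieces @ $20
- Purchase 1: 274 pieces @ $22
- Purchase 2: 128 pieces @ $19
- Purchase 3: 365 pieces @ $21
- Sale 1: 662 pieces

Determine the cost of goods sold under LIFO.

COGS = $13,815

Sale 1 (662) [LIFO — newest first]: 365 @ $21 + 128 @ $19 + 169 @ $22 = $13,815
Ending inventory: 47 @ $20 + 105 @ $22 = $3,250
Check: goods available $17,065 = COGS $13,815 + ending $3,250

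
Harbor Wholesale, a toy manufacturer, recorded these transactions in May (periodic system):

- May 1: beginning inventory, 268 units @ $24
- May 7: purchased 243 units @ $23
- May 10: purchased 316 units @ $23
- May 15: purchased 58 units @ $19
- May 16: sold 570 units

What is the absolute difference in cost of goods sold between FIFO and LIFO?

$500

FIFO COGS: 268 @ $24 + 243 @ $23 + 59 @ $23 = $13,378
LIFO COGS: 58 @ $19 + 316 @ $23 + 196 @ $23 = $12,878
Difference = |$13,378 − $12,878| = $500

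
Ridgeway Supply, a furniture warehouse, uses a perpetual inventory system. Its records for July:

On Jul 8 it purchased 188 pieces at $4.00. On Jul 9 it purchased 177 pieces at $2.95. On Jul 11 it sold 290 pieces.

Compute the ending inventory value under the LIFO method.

Jul 11, 290 sold [LIFO — newest first]: 177 @ $2.95 + 113 @ $4.00 = $974.15
Ending inventory: 75 @ $4.00 = $300.00

Ending inventory = $300.00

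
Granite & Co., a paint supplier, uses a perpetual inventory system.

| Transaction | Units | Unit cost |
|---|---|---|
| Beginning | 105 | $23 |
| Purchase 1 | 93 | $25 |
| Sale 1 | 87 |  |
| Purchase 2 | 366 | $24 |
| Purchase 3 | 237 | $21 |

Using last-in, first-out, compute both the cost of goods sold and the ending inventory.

COGS = $2,175; ending inventory = $16,326

Sale 1 (87) [LIFO — newest first]: 87 @ $25 = $2,175
Ending inventory: 105 @ $23 + 6 @ $25 + 366 @ $24 + 237 @ $21 = $16,326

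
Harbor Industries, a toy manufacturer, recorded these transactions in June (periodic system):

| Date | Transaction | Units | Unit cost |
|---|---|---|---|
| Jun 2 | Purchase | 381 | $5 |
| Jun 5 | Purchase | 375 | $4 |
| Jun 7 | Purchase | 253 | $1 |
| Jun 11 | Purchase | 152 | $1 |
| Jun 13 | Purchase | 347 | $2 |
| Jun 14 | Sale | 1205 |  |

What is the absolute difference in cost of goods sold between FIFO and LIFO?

FIFO COGS: 381 @ $5 + 375 @ $4 + 253 @ $1 + 152 @ $1 + 44 @ $2 = $3,898
LIFO COGS: 347 @ $2 + 152 @ $1 + 253 @ $1 + 375 @ $4 + 78 @ $5 = $2,989
Difference = |$3,898 − $2,989| = $909

$909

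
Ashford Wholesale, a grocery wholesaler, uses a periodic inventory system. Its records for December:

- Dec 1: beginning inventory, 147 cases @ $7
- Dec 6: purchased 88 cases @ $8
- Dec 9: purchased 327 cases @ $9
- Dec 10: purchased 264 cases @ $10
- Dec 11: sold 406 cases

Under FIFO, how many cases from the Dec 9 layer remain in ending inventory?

156

Dec 11, 406 sold [FIFO — oldest first]: 147 @ $7 + 88 @ $8 + 171 @ $9 = $3,272
Ending inventory: 156 @ $9 + 264 @ $10 = $4,044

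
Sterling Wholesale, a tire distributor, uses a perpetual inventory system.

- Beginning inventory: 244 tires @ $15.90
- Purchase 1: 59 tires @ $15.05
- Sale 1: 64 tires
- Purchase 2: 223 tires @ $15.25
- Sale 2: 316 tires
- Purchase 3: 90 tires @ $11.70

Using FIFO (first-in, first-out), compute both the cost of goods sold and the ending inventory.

Sale 1 (64) [FIFO — oldest first]: 64 @ $15.90 = $1,017.60
Sale 2 (316) [FIFO — oldest first]: 180 @ $15.90 + 59 @ $15.05 + 77 @ $15.25 = $4,924.20
Total COGS = $1,017.60 + $4,924.20 = $5,941.80
Ending inventory: 146 @ $15.25 + 90 @ $11.70 = $3,279.50

COGS = $5,941.80; ending inventory = $3,279.50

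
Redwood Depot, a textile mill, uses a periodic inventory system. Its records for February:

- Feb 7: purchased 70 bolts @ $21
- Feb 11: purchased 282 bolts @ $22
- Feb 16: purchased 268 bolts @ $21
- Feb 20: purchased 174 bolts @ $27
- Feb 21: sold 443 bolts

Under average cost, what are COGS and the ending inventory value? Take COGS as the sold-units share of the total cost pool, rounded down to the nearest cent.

Feb 21, sell 443: 443/794 × $18,000.00 → $10,042.82
Ending inventory (cost pool remaining) = $7,957.18
Check: goods available $18,000.00 = COGS $10,042.82 + ending $7,957.18

COGS = $10,042.82; ending inventory = $7,957.18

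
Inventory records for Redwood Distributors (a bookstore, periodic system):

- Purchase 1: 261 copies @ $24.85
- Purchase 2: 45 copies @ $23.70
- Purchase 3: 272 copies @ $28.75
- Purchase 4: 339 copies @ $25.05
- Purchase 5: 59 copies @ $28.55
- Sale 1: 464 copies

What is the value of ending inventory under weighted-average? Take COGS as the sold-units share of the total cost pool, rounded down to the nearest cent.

Sale 1, sell 464: 464/976 × $25,548.75 → $12,146.12
Ending inventory (cost pool remaining) = $13,402.63

Ending inventory = $13,402.63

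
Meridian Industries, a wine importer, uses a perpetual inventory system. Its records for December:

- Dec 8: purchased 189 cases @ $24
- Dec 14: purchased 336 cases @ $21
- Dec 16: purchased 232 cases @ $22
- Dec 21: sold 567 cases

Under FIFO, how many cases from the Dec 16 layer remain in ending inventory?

Dec 21, 567 sold [FIFO — oldest first]: 189 @ $24 + 336 @ $21 + 42 @ $22 = $12,516
Ending inventory: 190 @ $22 = $4,180

190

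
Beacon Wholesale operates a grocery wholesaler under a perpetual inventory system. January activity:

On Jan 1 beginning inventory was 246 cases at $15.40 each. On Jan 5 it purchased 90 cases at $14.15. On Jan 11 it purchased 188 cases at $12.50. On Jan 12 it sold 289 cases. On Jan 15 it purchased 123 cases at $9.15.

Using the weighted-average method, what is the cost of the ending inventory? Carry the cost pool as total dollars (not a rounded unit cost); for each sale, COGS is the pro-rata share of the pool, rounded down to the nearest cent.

After Jan 1: 246 on hand, pool $3,788.40 (≈ $15.4000 each)
After Jan 5: 336 on hand, pool $5,061.90 (≈ $15.0652 each)
After Jan 11: 524 on hand, pool $7,411.90 (≈ $14.1448 each)
Jan 12, sell 289: 289/524 × $7,411.90 → $4,087.86
After Jan 15: 358 on hand, pool $4,449.49 (≈ $12.4287 each)
Ending inventory (cost pool remaining) = $4,449.49
Check: goods available $8,537.35 = COGS $4,087.86 + ending $4,449.49

Ending inventory = $4,449.49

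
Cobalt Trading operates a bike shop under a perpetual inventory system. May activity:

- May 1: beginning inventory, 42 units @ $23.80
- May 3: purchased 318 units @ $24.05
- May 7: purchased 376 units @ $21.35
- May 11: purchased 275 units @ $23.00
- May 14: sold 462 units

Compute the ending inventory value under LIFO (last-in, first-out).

Ending inventory = $12,682.65

May 14, 462 sold [LIFO — newest first]: 275 @ $23.00 + 187 @ $21.35 = $10,317.45
Ending inventory: 42 @ $23.80 + 318 @ $24.05 + 189 @ $21.35 = $12,682.65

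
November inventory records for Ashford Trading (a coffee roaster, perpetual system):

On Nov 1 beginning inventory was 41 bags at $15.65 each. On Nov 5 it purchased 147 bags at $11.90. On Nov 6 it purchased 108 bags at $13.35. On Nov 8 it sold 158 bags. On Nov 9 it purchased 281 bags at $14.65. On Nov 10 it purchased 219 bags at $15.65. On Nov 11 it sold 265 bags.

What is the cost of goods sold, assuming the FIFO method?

COGS = $5,693.30

Nov 8, 158 sold [FIFO — oldest first]: 41 @ $15.65 + 117 @ $11.90 = $2,033.95
Nov 11, 265 sold [FIFO — oldest first]: 30 @ $11.90 + 108 @ $13.35 + 127 @ $14.65 = $3,659.35
Total COGS = $2,033.95 + $3,659.35 = $5,693.30
Ending inventory: 154 @ $14.65 + 219 @ $15.65 = $5,683.45
Check: goods available $11,376.75 = COGS $5,693.30 + ending $5,683.45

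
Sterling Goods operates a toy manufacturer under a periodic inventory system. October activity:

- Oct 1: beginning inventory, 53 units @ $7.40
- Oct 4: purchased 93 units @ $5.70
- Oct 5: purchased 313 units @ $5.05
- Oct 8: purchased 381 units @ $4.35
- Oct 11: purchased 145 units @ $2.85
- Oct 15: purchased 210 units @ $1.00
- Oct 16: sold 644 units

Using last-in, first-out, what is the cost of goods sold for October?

Oct 16, 644 sold [LIFO — newest first]: 210 @ $1.00 + 145 @ $2.85 + 289 @ $4.35 = $1,880.40
Ending inventory: 53 @ $7.40 + 93 @ $5.70 + 313 @ $5.05 + 92 @ $4.35 = $2,903.15
Check: goods available $4,783.55 = COGS $1,880.40 + ending $2,903.15

COGS = $1,880.40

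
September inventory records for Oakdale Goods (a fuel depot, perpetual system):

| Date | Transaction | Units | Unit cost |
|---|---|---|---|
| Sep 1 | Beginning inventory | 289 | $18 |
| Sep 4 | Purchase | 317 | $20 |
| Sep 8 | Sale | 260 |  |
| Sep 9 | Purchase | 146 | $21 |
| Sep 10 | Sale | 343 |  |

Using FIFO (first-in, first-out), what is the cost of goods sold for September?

COGS = $11,482

Sep 8, 260 sold [FIFO — oldest first]: 260 @ $18 = $4,680
Sep 10, 343 sold [FIFO — oldest first]: 29 @ $18 + 314 @ $20 = $6,802
Total COGS = $4,680 + $6,802 = $11,482
Ending inventory: 3 @ $20 + 146 @ $21 = $3,126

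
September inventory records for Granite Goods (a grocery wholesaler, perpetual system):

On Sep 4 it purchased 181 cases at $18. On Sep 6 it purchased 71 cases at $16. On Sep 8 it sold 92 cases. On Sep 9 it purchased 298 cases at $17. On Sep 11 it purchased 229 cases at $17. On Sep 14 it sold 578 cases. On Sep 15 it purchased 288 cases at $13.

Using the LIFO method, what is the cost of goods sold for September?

COGS = $11,391

Sep 8, 92 sold [LIFO — newest first]: 71 @ $16 + 21 @ $18 = $1,514
Sep 14, 578 sold [LIFO — newest first]: 229 @ $17 + 298 @ $17 + 51 @ $18 = $9,877
Total COGS = $1,514 + $9,877 = $11,391
Ending inventory: 109 @ $18 + 288 @ $13 = $5,706
Check: goods available $17,097 = COGS $11,391 + ending $5,706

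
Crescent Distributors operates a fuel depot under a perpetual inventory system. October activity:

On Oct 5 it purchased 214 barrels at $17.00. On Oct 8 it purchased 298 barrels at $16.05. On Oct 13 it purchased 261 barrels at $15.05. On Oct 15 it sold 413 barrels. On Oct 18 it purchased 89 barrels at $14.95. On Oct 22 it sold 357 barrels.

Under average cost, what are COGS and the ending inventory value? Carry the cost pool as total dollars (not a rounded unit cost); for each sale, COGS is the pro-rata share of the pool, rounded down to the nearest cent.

COGS = $12,228.46; ending inventory = $1,451.04

After Oct 5: 214 on hand, pool $3,638.00 (≈ $17.0000 each)
After Oct 8: 512 on hand, pool $8,420.90 (≈ $16.4471 each)
After Oct 13: 773 on hand, pool $12,348.95 (≈ $15.9754 each)
Oct 15, sell 413: 413/773 × $12,348.95 → $6,597.82
After Oct 18: 449 on hand, pool $7,081.68 (≈ $15.7721 each)
Oct 22, sell 357: 357/449 × $7,081.68 → $5,630.64
Total COGS = $6,597.82 + $5,630.64 = $12,228.46
Ending inventory (cost pool remaining) = $1,451.04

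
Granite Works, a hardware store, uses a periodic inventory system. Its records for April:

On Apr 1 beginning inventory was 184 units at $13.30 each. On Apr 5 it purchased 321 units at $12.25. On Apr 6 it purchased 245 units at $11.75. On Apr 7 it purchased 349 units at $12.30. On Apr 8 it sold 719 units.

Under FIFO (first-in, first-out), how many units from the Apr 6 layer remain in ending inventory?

31

Apr 8, 719 sold [FIFO — oldest first]: 184 @ $13.30 + 321 @ $12.25 + 214 @ $11.75 = $8,893.95
Ending inventory: 31 @ $11.75 + 349 @ $12.30 = $4,656.95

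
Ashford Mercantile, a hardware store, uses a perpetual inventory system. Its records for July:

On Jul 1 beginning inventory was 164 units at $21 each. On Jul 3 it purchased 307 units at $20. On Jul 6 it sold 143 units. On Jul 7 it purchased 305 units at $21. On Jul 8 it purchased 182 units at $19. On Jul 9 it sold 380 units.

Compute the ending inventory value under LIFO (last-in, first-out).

Ending inventory = $8,971

Jul 6, 143 sold [LIFO — newest first]: 143 @ $20 = $2,860
Jul 9, 380 sold [LIFO — newest first]: 182 @ $19 + 198 @ $21 = $7,616
Total COGS = $2,860 + $7,616 = $10,476
Ending inventory: 164 @ $21 + 164 @ $20 + 107 @ $21 = $8,971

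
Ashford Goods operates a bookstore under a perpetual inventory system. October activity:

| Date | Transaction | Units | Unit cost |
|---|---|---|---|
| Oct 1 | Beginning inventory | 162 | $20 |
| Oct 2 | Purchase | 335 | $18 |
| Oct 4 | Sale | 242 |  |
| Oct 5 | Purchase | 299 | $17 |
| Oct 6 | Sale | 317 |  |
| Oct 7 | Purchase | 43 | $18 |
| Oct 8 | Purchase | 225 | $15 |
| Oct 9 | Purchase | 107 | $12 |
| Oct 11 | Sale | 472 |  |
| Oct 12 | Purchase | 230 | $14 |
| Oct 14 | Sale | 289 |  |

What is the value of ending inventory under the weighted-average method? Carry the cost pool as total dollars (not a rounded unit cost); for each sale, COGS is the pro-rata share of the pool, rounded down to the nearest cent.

Ending inventory = $1,187.80

After Oct 1: 162 on hand, pool $3,240.00 (≈ $20.0000 each)
After Oct 2: 497 on hand, pool $9,270.00 (≈ $18.6519 each)
Oct 4, sell 242: 242/497 × $9,270.00 → $4,513.76
After Oct 5: 554 on hand, pool $9,839.24 (≈ $17.7604 each)
Oct 6, sell 317: 317/554 × $9,839.24 → $5,630.03
After Oct 7: 280 on hand, pool $4,983.21 (≈ $17.7972 each)
After Oct 8: 505 on hand, pool $8,358.21 (≈ $16.5509 each)
After Oct 9: 612 on hand, pool $9,642.21 (≈ $15.7552 each)
Oct 11, sell 472: 472/612 × $9,642.21 → $7,436.47
After Oct 12: 370 on hand, pool $5,425.74 (≈ $14.6642 each)
Oct 14, sell 289: 289/370 × $5,425.74 → $4,237.94
Total COGS = $4,513.76 + $5,630.03 + $7,436.47 + $4,237.94 = $21,818.20
Ending inventory (cost pool remaining) = $1,187.80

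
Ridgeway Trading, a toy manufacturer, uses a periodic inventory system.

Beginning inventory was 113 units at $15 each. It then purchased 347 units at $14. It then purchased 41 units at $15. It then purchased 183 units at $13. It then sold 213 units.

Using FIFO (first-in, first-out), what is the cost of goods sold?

COGS = $3,095

Sale 1 (213) [FIFO — oldest first]: 113 @ $15 + 100 @ $14 = $3,095
Ending inventory: 247 @ $14 + 41 @ $15 + 183 @ $13 = $6,452
Check: goods available $9,547 = COGS $3,095 + ending $6,452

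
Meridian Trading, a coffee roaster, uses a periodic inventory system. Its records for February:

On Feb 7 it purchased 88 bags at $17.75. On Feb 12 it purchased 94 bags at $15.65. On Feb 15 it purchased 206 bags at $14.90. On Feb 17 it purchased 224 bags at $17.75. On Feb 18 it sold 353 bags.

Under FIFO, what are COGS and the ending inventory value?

Feb 18, 353 sold [FIFO — oldest first]: 88 @ $17.75 + 94 @ $15.65 + 171 @ $14.90 = $5,581.00
Ending inventory: 35 @ $14.90 + 224 @ $17.75 = $4,497.50

COGS = $5,581.00; ending inventory = $4,497.50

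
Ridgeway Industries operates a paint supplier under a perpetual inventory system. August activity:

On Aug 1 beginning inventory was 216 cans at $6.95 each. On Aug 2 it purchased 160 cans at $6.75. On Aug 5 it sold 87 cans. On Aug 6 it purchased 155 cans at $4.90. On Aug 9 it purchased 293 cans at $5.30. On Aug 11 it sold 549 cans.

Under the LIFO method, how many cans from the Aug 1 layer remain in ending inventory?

188

Aug 5, 87 sold [LIFO — newest first]: 87 @ $6.75 = $587.25
Aug 11, 549 sold [LIFO — newest first]: 293 @ $5.30 + 155 @ $4.90 + 73 @ $6.75 + 28 @ $6.95 = $2,999.75
Total COGS = $587.25 + $2,999.75 = $3,587.00
Ending inventory: 188 @ $6.95 = $1,306.60
Check: goods available $4,893.60 = COGS $3,587.00 + ending $1,306.60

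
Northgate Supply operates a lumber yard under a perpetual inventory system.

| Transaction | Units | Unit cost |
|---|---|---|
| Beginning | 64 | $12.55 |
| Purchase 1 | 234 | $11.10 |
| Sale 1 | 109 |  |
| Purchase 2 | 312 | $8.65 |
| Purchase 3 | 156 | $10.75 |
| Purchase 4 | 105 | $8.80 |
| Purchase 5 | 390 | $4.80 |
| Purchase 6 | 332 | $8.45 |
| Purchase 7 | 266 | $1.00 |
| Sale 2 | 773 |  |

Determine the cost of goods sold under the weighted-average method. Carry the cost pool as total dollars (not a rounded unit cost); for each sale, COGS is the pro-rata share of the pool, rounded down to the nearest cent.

COGS = $6,721.07

After Beginning: 64 on hand, pool $803.20 (≈ $12.5500 each)
After Purchase 1: 298 on hand, pool $3,400.60 (≈ $11.4114 each)
Sale 1, sell 109: 109/298 × $3,400.60 → $1,243.84
After Purchase 2: 501 on hand, pool $4,855.56 (≈ $9.6917 each)
After Purchase 3: 657 on hand, pool $6,532.56 (≈ $9.9430 each)
After Purchase 4: 762 on hand, pool $7,456.56 (≈ $9.7855 each)
After Purchase 5: 1152 on hand, pool $9,328.56 (≈ $8.0977 each)
After Purchase 6: 1484 on hand, pool $12,133.96 (≈ $8.1765 each)
After Purchase 7: 1750 on hand, pool $12,399.96 (≈ $7.0857 each)
Sale 2, sell 773: 773/1750 × $12,399.96 → $5,477.23
Total COGS = $1,243.84 + $5,477.23 = $6,721.07
Ending inventory (cost pool remaining) = $6,922.73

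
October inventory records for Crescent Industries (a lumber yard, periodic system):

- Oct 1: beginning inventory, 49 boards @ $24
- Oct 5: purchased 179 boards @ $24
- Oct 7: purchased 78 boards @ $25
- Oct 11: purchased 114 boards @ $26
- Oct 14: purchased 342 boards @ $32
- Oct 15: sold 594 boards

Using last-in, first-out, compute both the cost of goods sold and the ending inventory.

COGS = $17,298; ending inventory = $4,032

Oct 15, 594 sold [LIFO — newest first]: 342 @ $32 + 114 @ $26 + 78 @ $25 + 60 @ $24 = $17,298
Ending inventory: 49 @ $24 + 119 @ $24 = $4,032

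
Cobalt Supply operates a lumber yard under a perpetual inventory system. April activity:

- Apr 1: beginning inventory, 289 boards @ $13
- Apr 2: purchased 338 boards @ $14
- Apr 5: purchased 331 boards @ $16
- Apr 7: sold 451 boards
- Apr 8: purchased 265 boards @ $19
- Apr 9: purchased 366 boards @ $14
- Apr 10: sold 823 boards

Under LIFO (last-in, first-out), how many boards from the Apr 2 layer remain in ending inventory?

26

Apr 7, 451 sold [LIFO — newest first]: 331 @ $16 + 120 @ $14 = $6,976
Apr 10, 823 sold [LIFO — newest first]: 366 @ $14 + 265 @ $19 + 192 @ $14 = $12,847
Total COGS = $6,976 + $12,847 = $19,823
Ending inventory: 289 @ $13 + 26 @ $14 = $4,121
Check: goods available $23,944 = COGS $19,823 + ending $4,121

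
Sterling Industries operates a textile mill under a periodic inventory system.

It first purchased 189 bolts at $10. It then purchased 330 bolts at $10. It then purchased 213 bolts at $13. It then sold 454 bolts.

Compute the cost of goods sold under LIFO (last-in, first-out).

COGS = $5,179

Sale 1 (454) [LIFO — newest first]: 213 @ $13 + 241 @ $10 = $5,179
Ending inventory: 189 @ $10 + 89 @ $10 = $2,780
Check: goods available $7,959 = COGS $5,179 + ending $2,780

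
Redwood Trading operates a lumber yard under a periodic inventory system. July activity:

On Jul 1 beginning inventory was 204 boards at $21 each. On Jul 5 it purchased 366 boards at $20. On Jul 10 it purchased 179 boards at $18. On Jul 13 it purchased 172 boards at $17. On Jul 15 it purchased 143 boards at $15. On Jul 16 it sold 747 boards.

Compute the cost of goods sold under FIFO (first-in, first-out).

COGS = $14,790

Jul 16, 747 sold [FIFO — oldest first]: 204 @ $21 + 366 @ $20 + 177 @ $18 = $14,790
Ending inventory: 2 @ $18 + 172 @ $17 + 143 @ $15 = $5,105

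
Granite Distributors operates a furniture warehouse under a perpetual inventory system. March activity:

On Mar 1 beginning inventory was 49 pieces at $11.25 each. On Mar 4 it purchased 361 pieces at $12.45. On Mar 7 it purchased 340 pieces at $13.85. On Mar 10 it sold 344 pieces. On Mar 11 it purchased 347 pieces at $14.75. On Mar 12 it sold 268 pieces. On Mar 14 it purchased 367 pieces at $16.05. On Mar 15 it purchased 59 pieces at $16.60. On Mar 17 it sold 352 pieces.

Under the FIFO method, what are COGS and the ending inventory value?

COGS = $12,911.20; ending inventory = $8,831.50

Mar 10, 344 sold [FIFO — oldest first]: 49 @ $11.25 + 295 @ $12.45 = $4,224.00
Mar 12, 268 sold [FIFO — oldest first]: 66 @ $12.45 + 202 @ $13.85 = $3,619.40
Mar 17, 352 sold [FIFO — oldest first]: 138 @ $13.85 + 214 @ $14.75 = $5,067.80
Total COGS = $4,224.00 + $3,619.40 + $5,067.80 = $12,911.20
Ending inventory: 133 @ $14.75 + 367 @ $16.05 + 59 @ $16.60 = $8,831.50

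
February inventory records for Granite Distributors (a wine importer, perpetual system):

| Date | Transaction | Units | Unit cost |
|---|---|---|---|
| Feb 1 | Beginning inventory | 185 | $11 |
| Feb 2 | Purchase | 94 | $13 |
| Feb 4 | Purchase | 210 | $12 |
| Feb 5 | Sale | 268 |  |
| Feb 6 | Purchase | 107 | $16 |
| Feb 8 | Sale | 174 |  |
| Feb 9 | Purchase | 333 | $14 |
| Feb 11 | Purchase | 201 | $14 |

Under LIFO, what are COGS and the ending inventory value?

COGS = $5,795; ending inventory = $9,170

Feb 5, 268 sold [LIFO — newest first]: 210 @ $12 + 58 @ $13 = $3,274
Feb 8, 174 sold [LIFO — newest first]: 107 @ $16 + 36 @ $13 + 31 @ $11 = $2,521
Total COGS = $3,274 + $2,521 = $5,795
Ending inventory: 154 @ $11 + 333 @ $14 + 201 @ $14 = $9,170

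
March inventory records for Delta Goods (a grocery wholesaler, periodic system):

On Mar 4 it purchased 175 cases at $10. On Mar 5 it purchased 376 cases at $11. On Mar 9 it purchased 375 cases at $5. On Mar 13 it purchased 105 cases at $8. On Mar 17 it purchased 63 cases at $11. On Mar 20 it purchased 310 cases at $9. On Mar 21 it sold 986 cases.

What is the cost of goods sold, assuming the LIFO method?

COGS = $7,661

Mar 21, 986 sold [LIFO — newest first]: 310 @ $9 + 63 @ $11 + 105 @ $8 + 375 @ $5 + 133 @ $11 = $7,661
Ending inventory: 175 @ $10 + 243 @ $11 = $4,423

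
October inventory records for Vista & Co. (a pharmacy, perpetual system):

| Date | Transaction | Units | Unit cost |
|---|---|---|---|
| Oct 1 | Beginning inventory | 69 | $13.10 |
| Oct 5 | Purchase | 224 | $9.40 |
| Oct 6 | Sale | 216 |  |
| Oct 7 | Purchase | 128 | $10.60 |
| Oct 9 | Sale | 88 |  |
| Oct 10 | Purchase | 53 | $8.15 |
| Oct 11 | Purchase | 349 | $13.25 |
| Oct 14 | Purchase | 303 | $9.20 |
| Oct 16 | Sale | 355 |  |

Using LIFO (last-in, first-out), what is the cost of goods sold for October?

COGS = $6,439.80

Oct 6, 216 sold [LIFO — newest first]: 216 @ $9.40 = $2,030.40
Oct 9, 88 sold [LIFO — newest first]: 88 @ $10.60 = $932.80
Oct 16, 355 sold [LIFO — newest first]: 303 @ $9.20 + 52 @ $13.25 = $3,476.60
Total COGS = $2,030.40 + $932.80 + $3,476.60 = $6,439.80
Ending inventory: 69 @ $13.10 + 8 @ $9.40 + 40 @ $10.60 + 53 @ $8.15 + 297 @ $13.25 = $5,770.30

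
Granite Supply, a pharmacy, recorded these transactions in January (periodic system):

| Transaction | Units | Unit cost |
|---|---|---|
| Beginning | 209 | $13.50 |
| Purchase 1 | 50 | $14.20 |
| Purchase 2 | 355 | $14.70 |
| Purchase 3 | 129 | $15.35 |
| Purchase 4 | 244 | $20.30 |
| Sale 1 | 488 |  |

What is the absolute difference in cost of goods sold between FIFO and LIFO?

FIFO COGS: 209 @ $13.50 + 50 @ $14.20 + 229 @ $14.70 = $6,897.80
LIFO COGS: 244 @ $20.30 + 129 @ $15.35 + 115 @ $14.70 = $8,623.85
Difference = |$6,897.80 − $8,623.85| = $1,726.05

$1,726.05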